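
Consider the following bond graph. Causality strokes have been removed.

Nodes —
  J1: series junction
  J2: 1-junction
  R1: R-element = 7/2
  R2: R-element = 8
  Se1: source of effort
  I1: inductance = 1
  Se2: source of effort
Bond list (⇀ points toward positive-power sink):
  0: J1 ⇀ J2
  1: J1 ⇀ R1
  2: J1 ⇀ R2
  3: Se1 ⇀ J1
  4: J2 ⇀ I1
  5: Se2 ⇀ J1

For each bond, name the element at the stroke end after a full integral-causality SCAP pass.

β3 stroke→J1  (Se1 (Se) sets effort on bond)
β5 stroke→J1  (source Se2 imposes e)
β4 stroke→I1  (I1 outputs flow p/I1)
β0 stroke→J2  (1-jn J2 has f-setter on 4)
β1 stroke→J1  (J1: bond 0 brought flow, rest push out)
β2 stroke→J1  (common-f at J1 fixed by 0)

β0 stroke→J2
β1 stroke→J1
β2 stroke→J1
β3 stroke→J1
β4 stroke→I1
β5 stroke→J1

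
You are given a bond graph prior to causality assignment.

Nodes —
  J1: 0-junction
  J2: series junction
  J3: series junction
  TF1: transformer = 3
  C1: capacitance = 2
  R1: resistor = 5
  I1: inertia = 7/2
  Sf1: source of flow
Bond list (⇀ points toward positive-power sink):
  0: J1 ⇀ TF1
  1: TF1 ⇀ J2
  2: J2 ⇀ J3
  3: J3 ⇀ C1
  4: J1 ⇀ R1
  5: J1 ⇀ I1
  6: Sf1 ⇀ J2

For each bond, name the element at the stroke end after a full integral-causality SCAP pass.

b0 stroke at TF1
b1 stroke at J2
b2 stroke at J2
b3 stroke at J3
b4 stroke at J1
b5 stroke at I1
b6 stroke at Sf1

β6 stroke→Sf1  (Sf1 fixes flow; stroke at Sf1)
β1 stroke→J2  (common-f at J2 fixed by 6)
β2 stroke→J2  (1-jn J2 has f-setter on 6)
β3 stroke→J3  (J3: bond 2 brought flow, rest push out)
β0 stroke→TF1  (TF1 one-in-one-out from 1)
β5 stroke→I1  (I1: I, integral causality)
β4 stroke→J1  (J1 needs exactly one e-in)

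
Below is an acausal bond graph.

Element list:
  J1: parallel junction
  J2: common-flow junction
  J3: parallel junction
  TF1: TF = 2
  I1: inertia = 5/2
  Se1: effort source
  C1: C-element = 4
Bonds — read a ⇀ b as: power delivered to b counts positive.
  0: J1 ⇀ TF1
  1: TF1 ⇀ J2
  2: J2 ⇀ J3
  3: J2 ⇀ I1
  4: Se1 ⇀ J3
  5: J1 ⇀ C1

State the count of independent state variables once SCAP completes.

b4 →J3  (Se1: effort source, stroke at far end)
b2 →J2  (common-e at J3 fixed by 4)
b3 →I1  (I1 outputs flow p/I1)
b1 →J2  (J2: bond 3 brought flow, rest push out)
b0 →TF1  (through TF1, causality passes straight; one stroke at TF1)
b5 →J1  (J1: last free bond brings effort in)

2  (C1, I1 all integral)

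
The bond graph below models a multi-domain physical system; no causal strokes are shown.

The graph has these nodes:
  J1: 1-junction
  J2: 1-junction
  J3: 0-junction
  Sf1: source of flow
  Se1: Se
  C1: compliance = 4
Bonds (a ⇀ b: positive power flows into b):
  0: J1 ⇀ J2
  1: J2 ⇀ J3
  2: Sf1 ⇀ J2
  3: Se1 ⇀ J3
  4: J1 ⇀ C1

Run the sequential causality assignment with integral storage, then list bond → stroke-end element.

bond 2 stroke at Sf1  (source Sf1 imposes f)
bond 3 stroke at J3  (Se1 (Se) sets effort on bond)
bond 0 stroke at J2  (common-f at J2 fixed by 2)
bond 1 stroke at J2  (J2: bond 2 brought flow, rest push out)
bond 4 stroke at J1  (J1 flow already set via bond 0)

bond 0 stroke at J2
bond 1 stroke at J2
bond 2 stroke at Sf1
bond 3 stroke at J3
bond 4 stroke at J1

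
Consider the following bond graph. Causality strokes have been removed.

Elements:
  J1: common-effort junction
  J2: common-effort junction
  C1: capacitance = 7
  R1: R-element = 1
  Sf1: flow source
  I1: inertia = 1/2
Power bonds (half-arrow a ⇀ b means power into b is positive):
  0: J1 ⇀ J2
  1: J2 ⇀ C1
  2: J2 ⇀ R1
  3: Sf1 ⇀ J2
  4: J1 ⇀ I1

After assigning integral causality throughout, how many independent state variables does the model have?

2  (C1, I1 all integral)

β3 →Sf1  (Sf1 (Sf) sets flow on bond)
β1 →J2  (C1 outputs effort q/C1)
β0 →J1  (J2: bond 1 brought effort, rest push out)
β2 →R1  (J2: bond 1 brought effort, rest push out)
β4 →I1  (common-e at J1 fixed by 0)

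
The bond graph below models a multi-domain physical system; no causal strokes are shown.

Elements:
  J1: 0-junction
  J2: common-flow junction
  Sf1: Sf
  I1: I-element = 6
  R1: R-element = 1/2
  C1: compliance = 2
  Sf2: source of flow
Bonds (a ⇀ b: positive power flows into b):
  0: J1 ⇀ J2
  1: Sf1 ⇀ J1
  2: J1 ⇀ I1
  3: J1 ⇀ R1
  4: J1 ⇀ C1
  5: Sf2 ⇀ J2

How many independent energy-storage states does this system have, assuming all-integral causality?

bond 1 |Sf1  (Sf1 (Sf) sets flow on bond)
bond 5 |Sf2  (Sf2 fixes flow; stroke at Sf2)
bond 0 |J2  (1-jn J2 has f-setter on 5)
bond 2 |I1  (I1 integral (f out))
bond 4 |J1  (prefer integral on C1)
bond 3 |R1  (common-e at J1 fixed by 4)

2  (C1, I1 all integral)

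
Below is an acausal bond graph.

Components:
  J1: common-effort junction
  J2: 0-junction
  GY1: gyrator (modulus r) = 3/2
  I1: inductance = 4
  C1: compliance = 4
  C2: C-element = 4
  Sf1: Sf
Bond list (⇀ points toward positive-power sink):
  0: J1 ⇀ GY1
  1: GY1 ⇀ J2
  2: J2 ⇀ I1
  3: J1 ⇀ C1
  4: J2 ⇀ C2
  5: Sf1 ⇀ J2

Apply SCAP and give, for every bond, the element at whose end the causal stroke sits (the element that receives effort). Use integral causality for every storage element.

b5 |Sf1  (source Sf1 imposes f)
b2 |I1  (prefer integral on I1)
b3 |J1  (prefer integral on C1)
b0 |GY1  (J1 effort already set via bond 3)
b1 |GY1  (GY GY1: same side as bond 0)
b4 |J2  (only one effort-in slot at J2)

b0 →GY1
b1 →GY1
b2 →I1
b3 →J1
b4 →J2
b5 →Sf1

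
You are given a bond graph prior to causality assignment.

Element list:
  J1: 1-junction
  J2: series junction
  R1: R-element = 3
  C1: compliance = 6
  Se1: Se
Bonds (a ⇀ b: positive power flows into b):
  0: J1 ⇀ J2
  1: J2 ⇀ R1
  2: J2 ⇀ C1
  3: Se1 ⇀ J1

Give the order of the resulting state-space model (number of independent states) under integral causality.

β3 stroke→J1  (Se1: effort source, stroke at far end)
β0 stroke→J2  (J1: last free bond brings flow in)
β2 stroke→J2  (C1 integral (e out))
β1 stroke→R1  (closing 1-jn rule on J2)

1  (C1 all integral)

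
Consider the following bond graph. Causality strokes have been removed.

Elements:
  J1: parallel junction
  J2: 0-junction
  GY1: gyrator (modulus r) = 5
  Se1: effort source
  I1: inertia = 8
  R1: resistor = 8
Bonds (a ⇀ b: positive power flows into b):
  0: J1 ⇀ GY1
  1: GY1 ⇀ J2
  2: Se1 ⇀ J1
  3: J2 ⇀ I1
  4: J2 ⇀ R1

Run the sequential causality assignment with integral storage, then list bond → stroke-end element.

β2 stroke→J1  (Se1 fixes effort; stroke away)
β0 stroke→GY1  (common-e at J1 fixed by 2)
β1 stroke→GY1  (GY1: gyrator matches bond 0)
β3 stroke→I1  (I1 integral (f out))
β4 stroke→J2  (closing 0-jn rule on J2)

b0 →GY1
b1 →GY1
b2 →J1
b3 →I1
b4 →J2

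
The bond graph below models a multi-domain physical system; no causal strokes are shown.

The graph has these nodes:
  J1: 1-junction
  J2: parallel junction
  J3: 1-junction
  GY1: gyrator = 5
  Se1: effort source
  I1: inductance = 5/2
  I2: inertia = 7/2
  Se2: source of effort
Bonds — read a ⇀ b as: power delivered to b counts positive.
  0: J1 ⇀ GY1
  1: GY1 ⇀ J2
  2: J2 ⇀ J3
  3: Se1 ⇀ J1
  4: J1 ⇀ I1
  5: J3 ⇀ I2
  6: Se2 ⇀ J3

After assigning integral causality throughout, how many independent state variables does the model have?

2  (I1, I2 all integral)

#3 stroke→J1  (Se1 (Se) sets effort on bond)
#6 stroke→J3  (Se2 (Se) sets effort on bond)
#4 stroke→I1  (I1: I, integral causality)
#0 stroke→J1  (1-jn J1 has f-setter on 4)
#1 stroke→J2  (through GY1, causality inverts; strokes same side of GY1)
#2 stroke→J3  (J2: bond 1 brought effort, rest push out)
#5 stroke→I2  (J3: last free bond brings flow in)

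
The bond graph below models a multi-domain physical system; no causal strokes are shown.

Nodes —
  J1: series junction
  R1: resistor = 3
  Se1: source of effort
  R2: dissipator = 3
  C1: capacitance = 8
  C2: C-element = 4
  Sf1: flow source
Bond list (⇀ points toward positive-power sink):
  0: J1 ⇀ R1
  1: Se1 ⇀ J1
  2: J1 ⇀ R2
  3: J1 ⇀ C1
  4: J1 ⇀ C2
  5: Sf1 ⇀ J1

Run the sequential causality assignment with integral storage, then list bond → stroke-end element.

β1 |J1  (Se1: effort source, stroke at far end)
β5 |Sf1  (Sf1 (Sf) sets flow on bond)
β0 |J1  (common-f at J1 fixed by 5)
β2 |J1  (J1 flow already set via bond 5)
β3 |J1  (1-jn J1 has f-setter on 5)
β4 |J1  (J1 flow already set via bond 5)

β0 stroke at J1
β1 stroke at J1
β2 stroke at J1
β3 stroke at J1
β4 stroke at J1
β5 stroke at Sf1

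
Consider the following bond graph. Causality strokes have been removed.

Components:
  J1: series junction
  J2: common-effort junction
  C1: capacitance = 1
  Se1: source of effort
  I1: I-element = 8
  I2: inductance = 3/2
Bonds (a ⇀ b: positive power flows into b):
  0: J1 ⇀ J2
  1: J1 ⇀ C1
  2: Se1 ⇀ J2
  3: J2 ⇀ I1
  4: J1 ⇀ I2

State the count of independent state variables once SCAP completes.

#2 stroke→J2  (Se1: effort source, stroke at far end)
#0 stroke→J1  (J2: bond 2 brought effort, rest push out)
#3 stroke→I1  (J2 effort already set via bond 2)
#1 stroke→J1  (C1 outputs effort q/C1)
#4 stroke→I2  (J1: last free bond brings flow in)

3  (C1, I1, I2 all integral)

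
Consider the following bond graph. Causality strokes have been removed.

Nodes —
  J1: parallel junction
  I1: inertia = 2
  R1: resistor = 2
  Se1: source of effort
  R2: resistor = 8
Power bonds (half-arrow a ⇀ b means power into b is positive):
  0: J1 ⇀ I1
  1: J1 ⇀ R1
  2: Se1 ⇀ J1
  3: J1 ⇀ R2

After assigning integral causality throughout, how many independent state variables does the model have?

1  (I1 all integral)

#2 →J1  (Se1 (Se) sets effort on bond)
#0 →I1  (common-e at J1 fixed by 2)
#1 →R1  (J1 effort already set via bond 2)
#3 →R2  (common-e at J1 fixed by 2)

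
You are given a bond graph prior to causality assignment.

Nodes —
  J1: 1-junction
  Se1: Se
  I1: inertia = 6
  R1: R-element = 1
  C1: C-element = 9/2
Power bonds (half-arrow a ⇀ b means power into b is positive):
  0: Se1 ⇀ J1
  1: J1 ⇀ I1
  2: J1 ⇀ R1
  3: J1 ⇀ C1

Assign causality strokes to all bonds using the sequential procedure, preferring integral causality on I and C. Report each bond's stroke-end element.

bond 0 stroke→J1
bond 1 stroke→I1
bond 2 stroke→J1
bond 3 stroke→J1

β0 stroke→J1  (Se1 (Se) sets effort on bond)
β1 stroke→I1  (prefer integral on I1)
β2 stroke→J1  (J1: bond 1 brought flow, rest push out)
β3 stroke→J1  (common-f at J1 fixed by 1)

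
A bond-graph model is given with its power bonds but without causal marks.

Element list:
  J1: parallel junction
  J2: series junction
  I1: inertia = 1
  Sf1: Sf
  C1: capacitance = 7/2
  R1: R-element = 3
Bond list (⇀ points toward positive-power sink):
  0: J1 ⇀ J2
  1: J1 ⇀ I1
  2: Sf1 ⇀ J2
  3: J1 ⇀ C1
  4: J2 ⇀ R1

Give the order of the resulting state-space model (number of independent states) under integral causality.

2  (C1, I1 all integral)

β2 stroke→Sf1  (Sf1 (Sf) sets flow on bond)
β0 stroke→J2  (common-f at J2 fixed by 2)
β4 stroke→J2  (common-f at J2 fixed by 2)
β1 stroke→I1  (I1 outputs flow p/I1)
β3 stroke→J1  (closing 0-jn rule on J1)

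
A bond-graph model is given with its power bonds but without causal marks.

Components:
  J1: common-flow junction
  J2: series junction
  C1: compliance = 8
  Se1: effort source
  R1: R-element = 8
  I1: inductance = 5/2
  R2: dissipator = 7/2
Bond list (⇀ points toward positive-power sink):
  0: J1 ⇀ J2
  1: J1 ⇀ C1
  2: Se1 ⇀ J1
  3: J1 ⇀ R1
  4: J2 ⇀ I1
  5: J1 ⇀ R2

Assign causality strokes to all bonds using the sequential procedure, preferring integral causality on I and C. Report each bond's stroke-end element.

β2 |J1  (Se1 (Se) sets effort on bond)
β1 |J1  (prefer integral on C1)
β4 |I1  (prefer integral on I1)
β0 |J2  (1-jn J2 has f-setter on 4)
β3 |J1  (common-f at J1 fixed by 0)
β5 |J1  (1-jn J1 has f-setter on 0)

bond 0 stroke at J2
bond 1 stroke at J1
bond 2 stroke at J1
bond 3 stroke at J1
bond 4 stroke at I1
bond 5 stroke at J1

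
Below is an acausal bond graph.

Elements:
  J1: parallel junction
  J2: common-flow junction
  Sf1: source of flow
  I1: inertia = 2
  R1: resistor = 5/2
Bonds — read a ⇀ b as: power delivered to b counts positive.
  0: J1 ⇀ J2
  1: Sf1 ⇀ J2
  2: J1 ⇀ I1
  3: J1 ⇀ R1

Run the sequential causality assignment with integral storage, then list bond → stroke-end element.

b1 |Sf1  (source Sf1 imposes f)
b0 |J2  (1-jn J2 has f-setter on 1)
b2 |I1  (I1 integral (f out))
b3 |J1  (closing 0-jn rule on J1)

b0 |J2
b1 |Sf1
b2 |I1
b3 |J1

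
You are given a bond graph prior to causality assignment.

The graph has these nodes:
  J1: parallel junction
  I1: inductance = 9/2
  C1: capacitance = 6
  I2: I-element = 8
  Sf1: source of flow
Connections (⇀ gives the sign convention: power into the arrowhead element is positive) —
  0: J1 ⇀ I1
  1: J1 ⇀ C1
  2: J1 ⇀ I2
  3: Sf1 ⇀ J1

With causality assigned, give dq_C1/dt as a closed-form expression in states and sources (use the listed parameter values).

dq_C1/dt = F_Sf1 - 2*p_I1/9 - p_I2/8

β3 stroke at Sf1  (Sf1 (Sf) sets flow on bond)
β0 stroke at I1  (prefer integral on I1)
β1 stroke at J1  (C1: C, integral causality)
β2 stroke at I2  (0-jn J1 has e-setter on 1)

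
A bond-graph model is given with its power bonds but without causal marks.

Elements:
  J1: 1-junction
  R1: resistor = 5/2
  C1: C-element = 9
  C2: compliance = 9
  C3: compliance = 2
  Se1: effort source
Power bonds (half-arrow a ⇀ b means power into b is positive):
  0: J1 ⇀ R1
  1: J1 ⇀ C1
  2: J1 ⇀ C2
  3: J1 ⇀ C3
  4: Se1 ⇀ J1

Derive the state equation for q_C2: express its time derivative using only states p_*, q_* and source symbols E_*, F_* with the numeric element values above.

dq_C2/dt = 2*E_Se1/5 - 2*q_C1/45 - 2*q_C2/45 - q_C3/5

bond 4 |J1  (Se1 fixes effort; stroke away)
bond 1 |J1  (C1 integral (e out))
bond 2 |J1  (C2 outputs effort q/C2)
bond 3 |J1  (prefer integral on C3)
bond 0 |R1  (J1 needs exactly one f-in)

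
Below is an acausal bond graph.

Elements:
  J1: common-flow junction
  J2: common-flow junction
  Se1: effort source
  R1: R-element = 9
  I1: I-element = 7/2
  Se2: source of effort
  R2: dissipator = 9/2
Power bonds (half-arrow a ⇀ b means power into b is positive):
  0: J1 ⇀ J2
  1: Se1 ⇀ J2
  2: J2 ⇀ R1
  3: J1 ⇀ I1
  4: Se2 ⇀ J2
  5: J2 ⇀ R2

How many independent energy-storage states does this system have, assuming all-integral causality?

1  (I1 all integral)

b1 stroke→J2  (source Se1 imposes e)
b4 stroke→J2  (Se2 (Se) sets effort on bond)
b3 stroke→I1  (I1: I, integral causality)
b0 stroke→J1  (J1: bond 3 brought flow, rest push out)
b2 stroke→J2  (J2: bond 0 brought flow, rest push out)
b5 stroke→J2  (common-f at J2 fixed by 0)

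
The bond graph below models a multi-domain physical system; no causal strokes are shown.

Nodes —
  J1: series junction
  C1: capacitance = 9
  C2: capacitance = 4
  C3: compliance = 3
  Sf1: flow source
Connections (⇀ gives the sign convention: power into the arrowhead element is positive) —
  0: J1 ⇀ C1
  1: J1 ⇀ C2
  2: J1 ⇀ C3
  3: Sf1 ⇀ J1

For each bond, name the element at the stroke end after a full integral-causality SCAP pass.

#0 |J1
#1 |J1
#2 |J1
#3 |Sf1

b3 stroke→Sf1  (Sf1 (Sf) sets flow on bond)
b0 stroke→J1  (1-jn J1 has f-setter on 3)
b1 stroke→J1  (J1 flow already set via bond 3)
b2 stroke→J1  (J1 flow already set via bond 3)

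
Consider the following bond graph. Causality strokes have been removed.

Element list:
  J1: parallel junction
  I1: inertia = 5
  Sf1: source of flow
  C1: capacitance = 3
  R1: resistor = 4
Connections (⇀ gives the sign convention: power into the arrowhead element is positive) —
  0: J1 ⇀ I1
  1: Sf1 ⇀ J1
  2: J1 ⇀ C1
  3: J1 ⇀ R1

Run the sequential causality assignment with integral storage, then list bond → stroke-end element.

bond 0 stroke at I1
bond 1 stroke at Sf1
bond 2 stroke at J1
bond 3 stroke at R1

#1 |Sf1  (Sf1: flow source, stroke at near end)
#0 |I1  (I1: I, integral causality)
#2 |J1  (C1: C, integral causality)
#3 |R1  (0-jn J1 has e-setter on 2)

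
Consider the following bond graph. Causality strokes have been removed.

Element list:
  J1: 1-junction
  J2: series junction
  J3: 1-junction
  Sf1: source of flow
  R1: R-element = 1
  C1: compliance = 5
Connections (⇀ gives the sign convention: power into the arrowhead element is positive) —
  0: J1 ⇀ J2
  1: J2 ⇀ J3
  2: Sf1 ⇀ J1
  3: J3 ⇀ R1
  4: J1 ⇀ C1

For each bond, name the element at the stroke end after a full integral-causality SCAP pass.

bond 2 stroke at Sf1  (Sf1: flow source, stroke at near end)
bond 0 stroke at J1  (J1: bond 2 brought flow, rest push out)
bond 4 stroke at J1  (J1 flow already set via bond 2)
bond 1 stroke at J2  (J2 flow already set via bond 0)
bond 3 stroke at J3  (J3 flow already set via bond 1)

#0 stroke→J1
#1 stroke→J2
#2 stroke→Sf1
#3 stroke→J3
#4 stroke→J1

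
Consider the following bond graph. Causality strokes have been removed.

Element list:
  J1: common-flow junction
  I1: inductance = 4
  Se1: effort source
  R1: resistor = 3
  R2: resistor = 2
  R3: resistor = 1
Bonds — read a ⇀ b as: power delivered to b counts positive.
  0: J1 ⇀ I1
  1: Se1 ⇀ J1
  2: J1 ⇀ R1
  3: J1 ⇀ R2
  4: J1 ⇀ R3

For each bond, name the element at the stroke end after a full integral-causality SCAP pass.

bond 1 |J1  (Se1 (Se) sets effort on bond)
bond 0 |I1  (I1 outputs flow p/I1)
bond 2 |J1  (common-f at J1 fixed by 0)
bond 3 |J1  (common-f at J1 fixed by 0)
bond 4 |J1  (1-jn J1 has f-setter on 0)

β0 stroke at I1
β1 stroke at J1
β2 stroke at J1
β3 stroke at J1
β4 stroke at J1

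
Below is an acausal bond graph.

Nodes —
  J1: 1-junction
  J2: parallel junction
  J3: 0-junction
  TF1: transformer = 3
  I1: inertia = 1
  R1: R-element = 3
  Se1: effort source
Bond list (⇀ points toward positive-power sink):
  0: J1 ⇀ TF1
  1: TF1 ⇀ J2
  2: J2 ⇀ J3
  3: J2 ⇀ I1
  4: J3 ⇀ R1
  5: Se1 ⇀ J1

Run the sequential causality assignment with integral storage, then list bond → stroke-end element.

β5 stroke→J1  (Se1 fixes effort; stroke away)
β0 stroke→TF1  (J1 needs exactly one f-in)
β1 stroke→J2  (TF1: transformer flips bond 0)
β2 stroke→J3  (J2: bond 1 brought effort, rest push out)
β3 stroke→I1  (J2 effort already set via bond 1)
β4 stroke→R1  (J3: bond 2 brought effort, rest push out)

#0 stroke at TF1
#1 stroke at J2
#2 stroke at J3
#3 stroke at I1
#4 stroke at R1
#5 stroke at J1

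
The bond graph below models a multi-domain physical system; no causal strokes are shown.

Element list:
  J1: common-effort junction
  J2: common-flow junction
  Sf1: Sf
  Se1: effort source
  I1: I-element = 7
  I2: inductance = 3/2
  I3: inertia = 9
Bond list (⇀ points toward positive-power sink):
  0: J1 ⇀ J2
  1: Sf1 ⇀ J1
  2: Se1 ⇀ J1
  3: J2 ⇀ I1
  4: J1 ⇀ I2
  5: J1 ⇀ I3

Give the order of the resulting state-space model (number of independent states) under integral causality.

β1 |Sf1  (Sf1: flow source, stroke at near end)
β2 |J1  (Se1 (Se) sets effort on bond)
β0 |J2  (J1: bond 2 brought effort, rest push out)
β4 |I2  (common-e at J1 fixed by 2)
β5 |I3  (J1: bond 2 brought effort, rest push out)
β3 |I1  (J2 needs exactly one f-in)

3  (I1, I2, I3 all integral)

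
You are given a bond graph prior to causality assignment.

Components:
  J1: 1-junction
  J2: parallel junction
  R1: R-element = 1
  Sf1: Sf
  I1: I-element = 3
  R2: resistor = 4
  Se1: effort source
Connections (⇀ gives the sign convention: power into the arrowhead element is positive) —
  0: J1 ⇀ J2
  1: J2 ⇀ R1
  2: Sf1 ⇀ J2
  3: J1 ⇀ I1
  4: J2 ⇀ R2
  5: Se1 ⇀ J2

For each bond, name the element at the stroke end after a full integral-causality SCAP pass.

bond 0 |J1
bond 1 |R1
bond 2 |Sf1
bond 3 |I1
bond 4 |R2
bond 5 |J2

#2 stroke at Sf1  (Sf1 fixes flow; stroke at Sf1)
#5 stroke at J2  (Se1 fixes effort; stroke away)
#0 stroke at J1  (J2 effort already set via bond 5)
#1 stroke at R1  (common-e at J2 fixed by 5)
#4 stroke at R2  (J2 effort already set via bond 5)
#3 stroke at I1  (J1: last free bond brings flow in)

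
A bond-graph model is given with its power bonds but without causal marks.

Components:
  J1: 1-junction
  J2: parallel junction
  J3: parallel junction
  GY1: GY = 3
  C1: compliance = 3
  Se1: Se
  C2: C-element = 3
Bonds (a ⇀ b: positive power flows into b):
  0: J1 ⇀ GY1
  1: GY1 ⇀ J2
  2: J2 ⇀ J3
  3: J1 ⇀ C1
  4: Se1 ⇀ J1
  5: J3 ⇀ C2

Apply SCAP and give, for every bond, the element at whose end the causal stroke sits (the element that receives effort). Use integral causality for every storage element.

#0 |GY1
#1 |GY1
#2 |J2
#3 |J1
#4 |J1
#5 |J3

b4 stroke→J1  (Se1: effort source, stroke at far end)
b3 stroke→J1  (C1: C, integral causality)
b0 stroke→GY1  (J1: last free bond brings flow in)
b1 stroke→GY1  (GY1 both-in/both-out from 0)
b2 stroke→J2  (J2 needs exactly one e-in)
b5 stroke→J3  (closing 0-jn rule on J3)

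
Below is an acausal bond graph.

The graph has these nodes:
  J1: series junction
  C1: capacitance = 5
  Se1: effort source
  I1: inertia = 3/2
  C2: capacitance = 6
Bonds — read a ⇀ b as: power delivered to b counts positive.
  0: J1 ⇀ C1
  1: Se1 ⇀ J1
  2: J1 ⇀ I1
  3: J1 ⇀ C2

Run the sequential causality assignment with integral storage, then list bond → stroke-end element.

#0 stroke at J1
#1 stroke at J1
#2 stroke at I1
#3 stroke at J1

#1 →J1  (Se1 (Se) sets effort on bond)
#0 →J1  (C1: C, integral causality)
#2 →I1  (I1: I, integral causality)
#3 →J1  (common-f at J1 fixed by 2)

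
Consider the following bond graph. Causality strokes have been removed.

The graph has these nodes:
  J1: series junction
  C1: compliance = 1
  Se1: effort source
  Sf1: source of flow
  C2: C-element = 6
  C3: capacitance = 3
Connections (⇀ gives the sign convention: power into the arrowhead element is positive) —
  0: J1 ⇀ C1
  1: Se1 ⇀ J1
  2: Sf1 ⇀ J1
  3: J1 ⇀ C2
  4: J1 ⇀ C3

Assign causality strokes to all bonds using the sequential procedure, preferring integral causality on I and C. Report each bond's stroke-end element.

b1 stroke→J1  (Se1: effort source, stroke at far end)
b2 stroke→Sf1  (Sf1 fixes flow; stroke at Sf1)
b0 stroke→J1  (1-jn J1 has f-setter on 2)
b3 stroke→J1  (1-jn J1 has f-setter on 2)
b4 stroke→J1  (1-jn J1 has f-setter on 2)

β0 stroke→J1
β1 stroke→J1
β2 stroke→Sf1
β3 stroke→J1
β4 stroke→J1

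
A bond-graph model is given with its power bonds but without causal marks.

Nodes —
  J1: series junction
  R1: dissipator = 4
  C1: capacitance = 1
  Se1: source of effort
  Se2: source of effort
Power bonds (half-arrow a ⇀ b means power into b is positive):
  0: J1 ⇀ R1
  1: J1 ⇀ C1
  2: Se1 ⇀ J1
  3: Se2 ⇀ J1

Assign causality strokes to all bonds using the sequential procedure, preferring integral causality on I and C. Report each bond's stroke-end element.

#2 |J1  (source Se1 imposes e)
#3 |J1  (Se2 fixes effort; stroke away)
#1 |J1  (C1: C, integral causality)
#0 |R1  (closing 1-jn rule on J1)

β0 stroke→R1
β1 stroke→J1
β2 stroke→J1
β3 stroke→J1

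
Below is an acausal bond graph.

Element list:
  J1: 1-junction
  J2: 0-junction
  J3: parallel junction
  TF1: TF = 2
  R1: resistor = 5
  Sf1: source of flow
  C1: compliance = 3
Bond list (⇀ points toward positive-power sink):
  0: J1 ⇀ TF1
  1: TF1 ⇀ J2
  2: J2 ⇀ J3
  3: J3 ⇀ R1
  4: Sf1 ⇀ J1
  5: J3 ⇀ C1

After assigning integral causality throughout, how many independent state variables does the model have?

β4 →Sf1  (Sf1 fixes flow; stroke at Sf1)
β0 →J1  (J1: bond 4 brought flow, rest push out)
β1 →TF1  (TF1: transformer flips bond 0)
β2 →J2  (J2: last free bond brings effort in)
β5 →J3  (C1 integral (e out))
β3 →R1  (0-jn J3 has e-setter on 5)

1  (C1 all integral)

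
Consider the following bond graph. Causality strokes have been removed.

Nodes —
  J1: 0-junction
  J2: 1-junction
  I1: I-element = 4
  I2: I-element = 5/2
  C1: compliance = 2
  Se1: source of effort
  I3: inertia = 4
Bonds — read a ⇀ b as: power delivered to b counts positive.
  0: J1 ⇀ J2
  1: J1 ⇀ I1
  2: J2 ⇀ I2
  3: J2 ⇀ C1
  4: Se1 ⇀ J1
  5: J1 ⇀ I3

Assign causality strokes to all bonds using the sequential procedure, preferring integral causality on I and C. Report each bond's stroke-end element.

b4 →J1  (Se1 (Se) sets effort on bond)
b0 →J2  (common-e at J1 fixed by 4)
b1 →I1  (J1: bond 4 brought effort, rest push out)
b5 →I3  (0-jn J1 has e-setter on 4)
b2 →I2  (prefer integral on I2)
b3 →J2  (J2: bond 2 brought flow, rest push out)

b0 →J2
b1 →I1
b2 →I2
b3 →J2
b4 →J1
b5 →I3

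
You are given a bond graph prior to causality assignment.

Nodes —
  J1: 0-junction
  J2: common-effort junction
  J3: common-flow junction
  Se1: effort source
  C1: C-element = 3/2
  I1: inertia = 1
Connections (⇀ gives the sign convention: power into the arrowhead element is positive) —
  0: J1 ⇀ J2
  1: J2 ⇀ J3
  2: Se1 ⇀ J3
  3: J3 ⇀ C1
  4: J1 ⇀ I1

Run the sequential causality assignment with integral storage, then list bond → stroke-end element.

#2 stroke at J3  (Se1 (Se) sets effort on bond)
#3 stroke at J3  (C1: C, integral causality)
#1 stroke at J2  (only one flow-in slot at J3)
#0 stroke at J1  (J2: bond 1 brought effort, rest push out)
#4 stroke at I1  (common-e at J1 fixed by 0)

#0 stroke at J1
#1 stroke at J2
#2 stroke at J3
#3 stroke at J3
#4 stroke at I1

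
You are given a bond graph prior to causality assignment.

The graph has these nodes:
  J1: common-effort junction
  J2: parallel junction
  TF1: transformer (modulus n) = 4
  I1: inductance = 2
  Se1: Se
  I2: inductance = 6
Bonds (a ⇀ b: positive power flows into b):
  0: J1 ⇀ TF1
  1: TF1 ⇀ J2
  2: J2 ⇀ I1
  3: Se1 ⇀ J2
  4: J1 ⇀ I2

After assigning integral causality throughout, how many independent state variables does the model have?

β3 |J2  (Se1: effort source, stroke at far end)
β1 |TF1  (0-jn J2 has e-setter on 3)
β2 |I1  (0-jn J2 has e-setter on 3)
β0 |J1  (TF1: transformer flips bond 1)
β4 |I2  (common-e at J1 fixed by 0)

2  (I1, I2 all integral)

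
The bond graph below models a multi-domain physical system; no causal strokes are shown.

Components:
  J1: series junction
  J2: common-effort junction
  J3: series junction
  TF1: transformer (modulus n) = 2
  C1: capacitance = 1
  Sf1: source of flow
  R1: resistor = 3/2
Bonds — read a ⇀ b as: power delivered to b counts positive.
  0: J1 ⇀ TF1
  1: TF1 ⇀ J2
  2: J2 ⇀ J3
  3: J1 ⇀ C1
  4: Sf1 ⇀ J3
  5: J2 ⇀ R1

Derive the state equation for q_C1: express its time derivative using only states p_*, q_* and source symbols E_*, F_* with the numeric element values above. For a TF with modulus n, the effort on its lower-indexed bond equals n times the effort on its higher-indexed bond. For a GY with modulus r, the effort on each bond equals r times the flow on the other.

β4 |Sf1  (Sf1 (Sf) sets flow on bond)
β2 |J3  (1-jn J3 has f-setter on 4)
β3 |J1  (C1 integral (e out))
β0 |TF1  (J1 needs exactly one f-in)
β1 |J2  (TF1: transformer flips bond 0)
β5 |R1  (J2 effort already set via bond 1)

dq_C1/dt = F_Sf1/2 - q_C1/6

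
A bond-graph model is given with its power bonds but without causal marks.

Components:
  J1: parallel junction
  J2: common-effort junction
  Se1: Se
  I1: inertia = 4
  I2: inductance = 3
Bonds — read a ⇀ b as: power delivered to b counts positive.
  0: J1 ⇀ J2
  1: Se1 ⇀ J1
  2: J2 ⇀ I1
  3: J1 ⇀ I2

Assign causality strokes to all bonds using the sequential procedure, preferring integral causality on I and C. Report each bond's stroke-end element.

b1 stroke→J1  (Se1 fixes effort; stroke away)
b0 stroke→J2  (J1: bond 1 brought effort, rest push out)
b3 stroke→I2  (J1 effort already set via bond 1)
b2 stroke→I1  (J2: bond 0 brought effort, rest push out)

#0 stroke at J2
#1 stroke at J1
#2 stroke at I1
#3 stroke at I2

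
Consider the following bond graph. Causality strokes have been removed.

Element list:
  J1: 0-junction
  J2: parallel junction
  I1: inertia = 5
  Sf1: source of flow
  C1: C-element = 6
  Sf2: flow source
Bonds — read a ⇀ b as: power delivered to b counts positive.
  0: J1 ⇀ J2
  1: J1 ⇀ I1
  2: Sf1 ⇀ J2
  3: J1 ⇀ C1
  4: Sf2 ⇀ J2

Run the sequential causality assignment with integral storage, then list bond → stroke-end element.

#2 stroke at Sf1  (source Sf1 imposes f)
#4 stroke at Sf2  (Sf2 fixes flow; stroke at Sf2)
#0 stroke at J2  (J2: last free bond brings effort in)
#1 stroke at I1  (I1 integral (f out))
#3 stroke at J1  (J1: last free bond brings effort in)

bond 0 →J2
bond 1 →I1
bond 2 →Sf1
bond 3 →J1
bond 4 →Sf2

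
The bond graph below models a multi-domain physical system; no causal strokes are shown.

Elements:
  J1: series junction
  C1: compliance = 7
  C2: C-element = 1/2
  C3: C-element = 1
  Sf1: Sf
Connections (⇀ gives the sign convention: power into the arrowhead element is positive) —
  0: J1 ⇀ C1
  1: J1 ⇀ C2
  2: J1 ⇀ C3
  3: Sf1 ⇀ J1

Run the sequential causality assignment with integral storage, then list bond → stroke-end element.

#0 stroke→J1
#1 stroke→J1
#2 stroke→J1
#3 stroke→Sf1

#3 |Sf1  (Sf1 fixes flow; stroke at Sf1)
#0 |J1  (common-f at J1 fixed by 3)
#1 |J1  (common-f at J1 fixed by 3)
#2 |J1  (J1: bond 3 brought flow, rest push out)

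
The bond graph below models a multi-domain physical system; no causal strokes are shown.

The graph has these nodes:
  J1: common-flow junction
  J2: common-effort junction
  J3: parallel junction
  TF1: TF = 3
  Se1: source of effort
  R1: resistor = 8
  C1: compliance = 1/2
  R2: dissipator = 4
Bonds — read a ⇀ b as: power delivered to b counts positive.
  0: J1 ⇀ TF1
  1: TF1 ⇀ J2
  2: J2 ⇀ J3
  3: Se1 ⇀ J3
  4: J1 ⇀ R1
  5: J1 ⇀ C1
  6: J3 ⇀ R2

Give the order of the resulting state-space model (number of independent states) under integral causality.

1  (C1 all integral)

b3 |J3  (Se1: effort source, stroke at far end)
b2 |J2  (J3 effort already set via bond 3)
b6 |R2  (0-jn J3 has e-setter on 3)
b1 |TF1  (common-e at J2 fixed by 2)
b0 |J1  (TF1 one-in-one-out from 1)
b5 |J1  (C1: C, integral causality)
b4 |R1  (J1 needs exactly one f-in)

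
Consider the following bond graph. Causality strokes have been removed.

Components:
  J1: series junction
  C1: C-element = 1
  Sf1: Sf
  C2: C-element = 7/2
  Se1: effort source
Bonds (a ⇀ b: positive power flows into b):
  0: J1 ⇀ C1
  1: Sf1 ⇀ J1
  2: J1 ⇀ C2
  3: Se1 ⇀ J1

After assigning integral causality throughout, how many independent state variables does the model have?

2  (C1, C2 all integral)

#1 |Sf1  (Sf1 (Sf) sets flow on bond)
#3 |J1  (Se1 (Se) sets effort on bond)
#0 |J1  (J1 flow already set via bond 1)
#2 |J1  (J1: bond 1 brought flow, rest push out)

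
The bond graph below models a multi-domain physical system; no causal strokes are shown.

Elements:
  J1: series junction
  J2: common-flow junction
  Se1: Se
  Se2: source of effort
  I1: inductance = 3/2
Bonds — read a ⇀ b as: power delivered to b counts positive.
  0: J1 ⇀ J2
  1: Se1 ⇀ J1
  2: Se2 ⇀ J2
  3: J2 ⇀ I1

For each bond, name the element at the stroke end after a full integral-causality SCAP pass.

#0 →J2
#1 →J1
#2 →J2
#3 →I1

β1 |J1  (Se1 fixes effort; stroke away)
β2 |J2  (Se2: effort source, stroke at far end)
β0 |J2  (only one flow-in slot at J1)
β3 |I1  (only one flow-in slot at J2)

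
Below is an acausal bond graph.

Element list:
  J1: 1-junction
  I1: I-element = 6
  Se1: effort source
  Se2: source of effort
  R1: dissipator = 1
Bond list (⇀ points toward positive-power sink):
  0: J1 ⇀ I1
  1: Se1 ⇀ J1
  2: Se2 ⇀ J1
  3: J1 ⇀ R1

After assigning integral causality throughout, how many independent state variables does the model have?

b1 |J1  (Se1 (Se) sets effort on bond)
b2 |J1  (source Se2 imposes e)
b0 |I1  (I1: I, integral causality)
b3 |J1  (J1 flow already set via bond 0)

1  (I1 all integral)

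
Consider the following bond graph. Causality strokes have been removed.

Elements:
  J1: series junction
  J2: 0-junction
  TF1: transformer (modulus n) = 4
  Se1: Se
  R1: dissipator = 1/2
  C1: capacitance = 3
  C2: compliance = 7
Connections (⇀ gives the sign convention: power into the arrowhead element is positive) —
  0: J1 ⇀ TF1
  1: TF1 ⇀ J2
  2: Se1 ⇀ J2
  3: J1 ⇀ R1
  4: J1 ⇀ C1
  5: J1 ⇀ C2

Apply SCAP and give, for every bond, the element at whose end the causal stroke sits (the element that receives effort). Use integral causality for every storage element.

#2 stroke→J2  (Se1 fixes effort; stroke away)
#1 stroke→TF1  (J2 effort already set via bond 2)
#0 stroke→J1  (TF1: transformer flips bond 1)
#4 stroke→J1  (C1 integral (e out))
#5 stroke→J1  (prefer integral on C2)
#3 stroke→R1  (J1: last free bond brings flow in)

#0 stroke→J1
#1 stroke→TF1
#2 stroke→J2
#3 stroke→R1
#4 stroke→J1
#5 stroke→J1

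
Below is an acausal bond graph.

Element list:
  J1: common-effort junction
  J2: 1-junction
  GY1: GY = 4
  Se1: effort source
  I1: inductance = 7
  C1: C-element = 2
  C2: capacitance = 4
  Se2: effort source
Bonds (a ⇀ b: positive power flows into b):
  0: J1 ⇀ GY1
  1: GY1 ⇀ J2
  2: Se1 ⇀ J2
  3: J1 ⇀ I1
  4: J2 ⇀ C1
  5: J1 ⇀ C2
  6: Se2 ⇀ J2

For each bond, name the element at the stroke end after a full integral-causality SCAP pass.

b0 stroke→GY1
b1 stroke→GY1
b2 stroke→J2
b3 stroke→I1
b4 stroke→J2
b5 stroke→J1
b6 stroke→J2

#2 stroke→J2  (Se1 fixes effort; stroke away)
#6 stroke→J2  (Se2 fixes effort; stroke away)
#3 stroke→I1  (I1 integral (f out))
#4 stroke→J2  (C1 integral (e out))
#1 stroke→GY1  (closing 1-jn rule on J2)
#0 stroke→GY1  (GY1 both-in/both-out from 1)
#5 stroke→J1  (only one effort-in slot at J1)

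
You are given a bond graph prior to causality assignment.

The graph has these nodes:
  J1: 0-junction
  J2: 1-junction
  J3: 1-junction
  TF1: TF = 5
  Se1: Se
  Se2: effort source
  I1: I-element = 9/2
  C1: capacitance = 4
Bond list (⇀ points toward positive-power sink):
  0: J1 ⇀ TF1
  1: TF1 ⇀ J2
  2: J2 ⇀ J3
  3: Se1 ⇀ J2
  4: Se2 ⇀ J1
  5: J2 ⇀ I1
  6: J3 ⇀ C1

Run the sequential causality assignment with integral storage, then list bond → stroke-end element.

β3 |J2  (Se1 (Se) sets effort on bond)
β4 |J1  (source Se2 imposes e)
β0 |TF1  (J1 effort already set via bond 4)
β1 |J2  (TF1: transformer flips bond 0)
β5 |I1  (I1 outputs flow p/I1)
β2 |J2  (J2: bond 5 brought flow, rest push out)
β6 |J3  (J3 flow already set via bond 2)

#0 stroke→TF1
#1 stroke→J2
#2 stroke→J2
#3 stroke→J2
#4 stroke→J1
#5 stroke→I1
#6 stroke→J3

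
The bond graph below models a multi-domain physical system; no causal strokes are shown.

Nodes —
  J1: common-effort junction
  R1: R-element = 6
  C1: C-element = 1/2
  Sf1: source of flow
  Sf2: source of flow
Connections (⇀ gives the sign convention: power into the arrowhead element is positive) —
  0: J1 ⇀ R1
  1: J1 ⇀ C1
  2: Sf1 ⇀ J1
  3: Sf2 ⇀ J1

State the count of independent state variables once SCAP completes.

1  (C1 all integral)

#2 stroke at Sf1  (Sf1 (Sf) sets flow on bond)
#3 stroke at Sf2  (source Sf2 imposes f)
#1 stroke at J1  (prefer integral on C1)
#0 stroke at R1  (J1: bond 1 brought effort, rest push out)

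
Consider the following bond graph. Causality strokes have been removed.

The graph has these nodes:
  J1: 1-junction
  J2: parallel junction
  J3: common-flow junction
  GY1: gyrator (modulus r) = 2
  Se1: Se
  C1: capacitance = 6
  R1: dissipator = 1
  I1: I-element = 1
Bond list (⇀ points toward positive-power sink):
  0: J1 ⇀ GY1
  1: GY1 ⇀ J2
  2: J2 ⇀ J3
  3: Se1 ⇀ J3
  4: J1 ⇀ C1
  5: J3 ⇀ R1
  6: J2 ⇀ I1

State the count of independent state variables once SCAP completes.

bond 3 stroke at J3  (source Se1 imposes e)
bond 4 stroke at J1  (prefer integral on C1)
bond 0 stroke at GY1  (only one flow-in slot at J1)
bond 1 stroke at GY1  (GY1 both-in/both-out from 0)
bond 6 stroke at I1  (I1: I, integral causality)
bond 2 stroke at J2  (J2: last free bond brings effort in)
bond 5 stroke at J3  (common-f at J3 fixed by 2)

2  (C1, I1 all integral)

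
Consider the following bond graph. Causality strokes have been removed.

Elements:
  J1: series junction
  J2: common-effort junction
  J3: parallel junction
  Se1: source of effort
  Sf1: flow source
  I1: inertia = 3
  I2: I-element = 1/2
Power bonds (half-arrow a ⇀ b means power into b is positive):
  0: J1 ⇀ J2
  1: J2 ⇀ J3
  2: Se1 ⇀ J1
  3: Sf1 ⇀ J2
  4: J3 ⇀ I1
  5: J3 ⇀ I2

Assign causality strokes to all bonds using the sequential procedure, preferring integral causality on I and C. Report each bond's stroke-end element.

bond 2 stroke→J1  (Se1: effort source, stroke at far end)
bond 3 stroke→Sf1  (Sf1 (Sf) sets flow on bond)
bond 0 stroke→J2  (closing 1-jn rule on J1)
bond 1 stroke→J3  (common-e at J2 fixed by 0)
bond 4 stroke→I1  (J3 effort already set via bond 1)
bond 5 stroke→I2  (J3: bond 1 brought effort, rest push out)

bond 0 |J2
bond 1 |J3
bond 2 |J1
bond 3 |Sf1
bond 4 |I1
bond 5 |I2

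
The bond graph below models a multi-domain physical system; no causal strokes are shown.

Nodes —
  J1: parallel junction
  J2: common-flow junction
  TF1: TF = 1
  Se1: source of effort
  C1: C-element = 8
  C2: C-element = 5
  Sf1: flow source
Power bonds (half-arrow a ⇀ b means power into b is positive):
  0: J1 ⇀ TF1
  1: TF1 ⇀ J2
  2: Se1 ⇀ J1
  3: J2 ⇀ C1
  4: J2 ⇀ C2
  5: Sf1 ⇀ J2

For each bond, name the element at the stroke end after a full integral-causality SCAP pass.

bond 0 |TF1
bond 1 |J2
bond 2 |J1
bond 3 |J2
bond 4 |J2
bond 5 |Sf1

b2 stroke→J1  (Se1 (Se) sets effort on bond)
b5 stroke→Sf1  (Sf1 fixes flow; stroke at Sf1)
b0 stroke→TF1  (J1: bond 2 brought effort, rest push out)
b1 stroke→J2  (1-jn J2 has f-setter on 5)
b3 stroke→J2  (J2: bond 5 brought flow, rest push out)
b4 stroke→J2  (J2: bond 5 brought flow, rest push out)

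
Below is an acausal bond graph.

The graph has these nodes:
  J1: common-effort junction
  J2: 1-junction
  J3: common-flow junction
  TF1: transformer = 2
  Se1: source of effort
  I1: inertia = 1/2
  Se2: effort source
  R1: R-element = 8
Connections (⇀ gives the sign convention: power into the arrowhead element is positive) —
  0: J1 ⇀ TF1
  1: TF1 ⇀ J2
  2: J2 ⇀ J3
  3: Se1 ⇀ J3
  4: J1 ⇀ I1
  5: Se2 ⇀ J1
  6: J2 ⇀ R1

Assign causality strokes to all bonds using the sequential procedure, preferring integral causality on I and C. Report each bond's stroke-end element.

bond 0 stroke→TF1
bond 1 stroke→J2
bond 2 stroke→J2
bond 3 stroke→J3
bond 4 stroke→I1
bond 5 stroke→J1
bond 6 stroke→R1

b3 →J3  (Se1 (Se) sets effort on bond)
b5 →J1  (Se2: effort source, stroke at far end)
b0 →TF1  (J1 effort already set via bond 5)
b4 →I1  (common-e at J1 fixed by 5)
b2 →J2  (only one flow-in slot at J3)
b1 →J2  (through TF1, causality passes straight; one stroke at TF1)
b6 →R1  (J2: last free bond brings flow in)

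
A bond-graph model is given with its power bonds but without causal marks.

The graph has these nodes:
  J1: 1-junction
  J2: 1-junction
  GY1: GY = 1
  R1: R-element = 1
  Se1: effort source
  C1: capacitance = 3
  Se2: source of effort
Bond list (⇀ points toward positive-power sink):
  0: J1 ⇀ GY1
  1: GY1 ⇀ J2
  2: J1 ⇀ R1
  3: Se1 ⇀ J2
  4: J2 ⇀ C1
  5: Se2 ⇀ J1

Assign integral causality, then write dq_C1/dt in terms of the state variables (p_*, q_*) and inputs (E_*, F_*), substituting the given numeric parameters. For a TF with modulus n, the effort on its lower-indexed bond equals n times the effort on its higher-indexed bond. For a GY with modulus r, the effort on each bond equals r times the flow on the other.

dq_C1/dt = E_Se1 + E_Se2 - q_C1/3

b3 |J2  (Se1: effort source, stroke at far end)
b5 |J1  (source Se2 imposes e)
b4 |J2  (C1: C, integral causality)
b1 |GY1  (only one flow-in slot at J2)
b0 |GY1  (GY GY1: same side as bond 1)
b2 |J1  (J1: bond 0 brought flow, rest push out)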